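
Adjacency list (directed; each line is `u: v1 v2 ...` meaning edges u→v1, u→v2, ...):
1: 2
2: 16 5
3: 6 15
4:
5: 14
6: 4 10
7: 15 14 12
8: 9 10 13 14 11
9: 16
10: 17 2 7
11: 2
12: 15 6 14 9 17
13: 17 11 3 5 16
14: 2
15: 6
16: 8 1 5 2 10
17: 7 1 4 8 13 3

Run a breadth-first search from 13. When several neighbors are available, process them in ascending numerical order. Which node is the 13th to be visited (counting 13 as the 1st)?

10

Visit 13; enqueue 3, 5, 11, 16, 17 → queue [3, 5, 11, 16, 17]
Visit 3; enqueue 6, 15 → queue [5, 11, 16, 17, 6, 15]
Visit 5; enqueue 14 → queue [11, 16, 17, 6, 15, 14]
Visit 11; enqueue 2 → queue [16, 17, 6, 15, 14, 2]
Visit 16; enqueue 1, 8, 10 → queue [17, 6, 15, 14, 2, 1, 8, 10]
Visit 17; enqueue 4, 7 → queue [6, 15, 14, 2, 1, 8, 10, 4, 7]
Visit 6 → queue [15, 14, 2, 1, 8, 10, 4, 7]
Visit 15 → queue [14, 2, 1, 8, 10, 4, 7]
Visit 14 → queue [2, 1, 8, 10, 4, 7]
Visit 2 → queue [1, 8, 10, 4, 7]
Visit 1 → queue [8, 10, 4, 7]
Visit 8; enqueue 9 → queue [10, 4, 7, 9]
Visit 10 → queue [4, 7, 9]
Visit 4 → queue [7, 9]
Visit 7; enqueue 12 → queue [9, 12]
Visit 9 → queue [12]
Visit 12 → queue []

Visit order: 13, 3, 5, 11, 16, 17, 6, 15, 14, 2, 1, 8, 10, 4, 7, 9, 12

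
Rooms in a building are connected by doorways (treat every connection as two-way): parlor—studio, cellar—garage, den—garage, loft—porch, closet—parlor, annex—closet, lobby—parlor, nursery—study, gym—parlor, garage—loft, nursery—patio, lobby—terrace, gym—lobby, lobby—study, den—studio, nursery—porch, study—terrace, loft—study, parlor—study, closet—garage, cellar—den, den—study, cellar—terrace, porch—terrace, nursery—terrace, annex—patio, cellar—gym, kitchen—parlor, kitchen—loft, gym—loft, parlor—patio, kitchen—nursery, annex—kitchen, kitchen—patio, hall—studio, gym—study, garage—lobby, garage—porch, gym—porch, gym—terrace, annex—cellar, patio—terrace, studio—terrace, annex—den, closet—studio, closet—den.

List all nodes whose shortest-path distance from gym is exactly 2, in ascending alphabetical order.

annex, closet, den, garage, kitchen, nursery, patio, studio

Level 0: gym
Level 1: cellar, lobby, loft, parlor, porch, study, terrace
Level 2: annex, closet, den, garage, kitchen, nursery, patio, studio
Level 3: hall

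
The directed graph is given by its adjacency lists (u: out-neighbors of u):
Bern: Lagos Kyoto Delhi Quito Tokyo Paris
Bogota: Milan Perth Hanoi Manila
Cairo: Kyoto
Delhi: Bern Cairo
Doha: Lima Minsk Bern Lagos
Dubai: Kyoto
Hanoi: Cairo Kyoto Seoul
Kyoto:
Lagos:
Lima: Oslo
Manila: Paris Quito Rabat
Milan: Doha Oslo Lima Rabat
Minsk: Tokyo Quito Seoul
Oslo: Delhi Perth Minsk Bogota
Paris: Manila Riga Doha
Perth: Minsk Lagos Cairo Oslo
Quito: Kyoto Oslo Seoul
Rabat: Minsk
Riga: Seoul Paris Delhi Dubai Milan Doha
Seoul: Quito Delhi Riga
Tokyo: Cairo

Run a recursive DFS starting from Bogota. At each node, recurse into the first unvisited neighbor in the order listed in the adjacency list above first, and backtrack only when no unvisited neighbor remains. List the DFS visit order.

Visit Bogota
Bogota → Milan
Milan → Doha
Doha → Lima
Lima → Oslo
Oslo → Delhi
Delhi → Bern
Bern → Lagos
Bern → Kyoto
Bern → Quito
Quito → Seoul
Seoul → Riga
Riga → Paris
Paris → Manila
Manila → Rabat
Rabat → Minsk
Minsk → Tokyo
Tokyo → Cairo
Riga → Dubai
Oslo → Perth
Bogota → Hanoi

Bogota -> Milan -> Doha -> Lima -> Oslo -> Delhi -> Bern -> Lagos -> Kyoto -> Quito -> Seoul -> Riga -> Paris -> Manila -> Rabat -> Minsk -> Tokyo -> Cairo -> Dubai -> Perth -> Hanoi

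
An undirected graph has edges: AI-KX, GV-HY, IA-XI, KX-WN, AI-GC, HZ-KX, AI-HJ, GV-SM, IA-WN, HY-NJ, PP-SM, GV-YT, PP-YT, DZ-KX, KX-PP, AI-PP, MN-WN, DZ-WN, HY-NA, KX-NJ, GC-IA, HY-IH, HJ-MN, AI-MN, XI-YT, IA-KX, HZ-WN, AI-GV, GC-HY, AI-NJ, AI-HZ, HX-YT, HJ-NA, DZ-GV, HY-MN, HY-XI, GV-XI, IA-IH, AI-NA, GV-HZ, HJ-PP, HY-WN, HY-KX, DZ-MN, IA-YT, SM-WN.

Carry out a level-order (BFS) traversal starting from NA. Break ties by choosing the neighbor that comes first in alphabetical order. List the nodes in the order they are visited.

Visit NA; enqueue AI, HJ, HY → queue [AI, HJ, HY]
Visit AI; enqueue GC, GV, HZ, KX, MN, NJ, PP → queue [HJ, HY, GC, GV, HZ, KX, MN, NJ, PP]
Visit HJ → queue [HY, GC, GV, HZ, KX, MN, NJ, PP]
Visit HY; enqueue IH, WN, XI → queue [GC, GV, HZ, KX, MN, NJ, PP, IH, WN, XI]
Visit GC; enqueue IA → queue [GV, HZ, KX, MN, NJ, PP, IH, WN, XI, IA]
Visit GV; enqueue DZ, SM, YT → queue [HZ, KX, MN, NJ, PP, IH, WN, XI, IA, DZ, SM, YT]
Visit HZ → queue [KX, MN, NJ, PP, IH, WN, XI, IA, DZ, SM, YT]
Visit KX → queue [MN, NJ, PP, IH, WN, XI, IA, DZ, SM, YT]
Visit MN → queue [NJ, PP, IH, WN, XI, IA, DZ, SM, YT]
Visit NJ → queue [PP, IH, WN, XI, IA, DZ, SM, YT]
Visit PP → queue [IH, WN, XI, IA, DZ, SM, YT]
Visit IH → queue [WN, XI, IA, DZ, SM, YT]
Visit WN → queue [XI, IA, DZ, SM, YT]
Visit XI → queue [IA, DZ, SM, YT]
Visit IA → queue [DZ, SM, YT]
Visit DZ → queue [SM, YT]
Visit SM → queue [YT]
Visit YT; enqueue HX → queue [HX]
Visit HX → queue []

NA -> AI -> HJ -> HY -> GC -> GV -> HZ -> KX -> MN -> NJ -> PP -> IH -> WN -> XI -> IA -> DZ -> SM -> YT -> HX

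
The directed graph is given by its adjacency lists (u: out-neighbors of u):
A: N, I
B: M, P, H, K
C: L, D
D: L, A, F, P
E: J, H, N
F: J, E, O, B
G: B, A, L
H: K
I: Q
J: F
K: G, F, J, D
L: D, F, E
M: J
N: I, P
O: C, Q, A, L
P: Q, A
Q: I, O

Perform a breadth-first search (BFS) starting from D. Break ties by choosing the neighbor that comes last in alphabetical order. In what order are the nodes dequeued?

D → P → L → F → A → Q → E → O → J → B → N → I → H → C → M → K → G

Visit D; enqueue P, L, F, A → queue [P, L, F, A]
Visit P; enqueue Q → queue [L, F, A, Q]
Visit L; enqueue E → queue [F, A, Q, E]
Visit F; enqueue O, J, B → queue [A, Q, E, O, J, B]
Visit A; enqueue N, I → queue [Q, E, O, J, B, N, I]
Visit Q → queue [E, O, J, B, N, I]
Visit E; enqueue H → queue [O, J, B, N, I, H]
Visit O; enqueue C → queue [J, B, N, I, H, C]
Visit J → queue [B, N, I, H, C]
Visit B; enqueue M, K → queue [N, I, H, C, M, K]
Visit N → queue [I, H, C, M, K]
Visit I → queue [H, C, M, K]
Visit H → queue [C, M, K]
Visit C → queue [M, K]
Visit M → queue [K]
Visit K; enqueue G → queue [G]
Visit G → queue []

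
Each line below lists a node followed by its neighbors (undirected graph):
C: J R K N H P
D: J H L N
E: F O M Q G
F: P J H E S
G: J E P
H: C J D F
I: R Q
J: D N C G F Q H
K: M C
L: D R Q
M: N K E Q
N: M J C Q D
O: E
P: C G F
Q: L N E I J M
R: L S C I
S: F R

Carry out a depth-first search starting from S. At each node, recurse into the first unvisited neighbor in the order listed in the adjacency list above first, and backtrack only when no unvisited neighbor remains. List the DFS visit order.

S, F, P, C, J, D, H, L, R, I, Q, N, M, K, E, O, G

Visit S
S → F
F → P
P → C
C → J
J → D
D → H
D → L
L → R
R → I
I → Q
Q → N
N → M
M → K
M → E
E → O
E → G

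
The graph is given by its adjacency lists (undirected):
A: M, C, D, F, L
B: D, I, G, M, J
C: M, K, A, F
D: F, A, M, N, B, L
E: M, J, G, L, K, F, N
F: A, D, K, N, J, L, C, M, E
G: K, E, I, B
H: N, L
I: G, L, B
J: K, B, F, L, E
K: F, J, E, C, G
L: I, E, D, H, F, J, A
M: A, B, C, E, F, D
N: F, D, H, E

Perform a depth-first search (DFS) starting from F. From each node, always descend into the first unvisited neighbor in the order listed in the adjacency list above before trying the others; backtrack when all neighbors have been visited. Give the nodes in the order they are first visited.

F, A, M, B, D, N, H, L, I, G, K, J, E, C

Visit F
F → A
A → M
M → B
B → D
D → N
N → H
H → L
L → I
I → G
G → K
K → J
J → E
K → C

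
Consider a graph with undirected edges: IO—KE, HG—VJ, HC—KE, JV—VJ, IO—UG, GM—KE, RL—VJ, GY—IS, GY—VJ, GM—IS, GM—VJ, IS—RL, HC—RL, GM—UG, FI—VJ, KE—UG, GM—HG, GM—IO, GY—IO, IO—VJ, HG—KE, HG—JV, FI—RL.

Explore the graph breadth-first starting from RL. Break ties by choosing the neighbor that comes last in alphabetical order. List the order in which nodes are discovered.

RL → VJ → IS → HC → FI → JV → IO → HG → GY → GM → KE → UG

Visit RL; enqueue VJ, IS, HC, FI → queue [VJ, IS, HC, FI]
Visit VJ; enqueue JV, IO, HG, GY, GM → queue [IS, HC, FI, JV, IO, HG, GY, GM]
Visit IS → queue [HC, FI, JV, IO, HG, GY, GM]
Visit HC; enqueue KE → queue [FI, JV, IO, HG, GY, GM, KE]
Visit FI → queue [JV, IO, HG, GY, GM, KE]
Visit JV → queue [IO, HG, GY, GM, KE]
Visit IO; enqueue UG → queue [HG, GY, GM, KE, UG]
Visit HG → queue [GY, GM, KE, UG]
Visit GY → queue [GM, KE, UG]
Visit GM → queue [KE, UG]
Visit KE → queue [UG]
Visit UG → queue []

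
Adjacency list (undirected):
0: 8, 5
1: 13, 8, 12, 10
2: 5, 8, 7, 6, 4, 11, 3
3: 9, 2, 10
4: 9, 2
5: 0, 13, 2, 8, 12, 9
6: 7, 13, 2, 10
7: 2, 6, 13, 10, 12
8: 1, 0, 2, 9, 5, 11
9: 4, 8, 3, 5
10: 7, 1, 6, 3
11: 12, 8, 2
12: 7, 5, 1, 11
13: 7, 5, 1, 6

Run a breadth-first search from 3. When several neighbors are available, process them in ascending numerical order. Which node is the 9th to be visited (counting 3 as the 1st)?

8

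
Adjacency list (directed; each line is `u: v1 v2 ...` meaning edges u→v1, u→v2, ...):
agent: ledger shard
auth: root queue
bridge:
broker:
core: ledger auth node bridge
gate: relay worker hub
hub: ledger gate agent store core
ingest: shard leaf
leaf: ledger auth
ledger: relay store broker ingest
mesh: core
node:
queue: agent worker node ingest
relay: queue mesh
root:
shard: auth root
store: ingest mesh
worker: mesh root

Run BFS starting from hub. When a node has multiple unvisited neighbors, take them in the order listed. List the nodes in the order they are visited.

hub, ledger, gate, agent, store, core, relay, broker, ingest, worker, shard, mesh, auth, node, bridge, queue, leaf, root

Visit hub; enqueue ledger, gate, agent, store, core → queue [ledger, gate, agent, store, core]
Visit ledger; enqueue relay, broker, ingest → queue [gate, agent, store, core, relay, broker, ingest]
Visit gate; enqueue worker → queue [agent, store, core, relay, broker, ingest, worker]
Visit agent; enqueue shard → queue [store, core, relay, broker, ingest, worker, shard]
Visit store; enqueue mesh → queue [core, relay, broker, ingest, worker, shard, mesh]
Visit core; enqueue auth, node, bridge → queue [relay, broker, ingest, worker, shard, mesh, auth, node, bridge]
Visit relay; enqueue queue → queue [broker, ingest, worker, shard, mesh, auth, node, bridge, queue]
Visit broker → queue [ingest, worker, shard, mesh, auth, node, bridge, queue]
Visit ingest; enqueue leaf → queue [worker, shard, mesh, auth, node, bridge, queue, leaf]
Visit worker; enqueue root → queue [shard, mesh, auth, node, bridge, queue, leaf, root]
Visit shard → queue [mesh, auth, node, bridge, queue, leaf, root]
Visit mesh → queue [auth, node, bridge, queue, leaf, root]
Visit auth → queue [node, bridge, queue, leaf, root]
Visit node → queue [bridge, queue, leaf, root]
Visit bridge → queue [queue, leaf, root]
Visit queue → queue [leaf, root]
Visit leaf → queue [root]
Visit root → queue []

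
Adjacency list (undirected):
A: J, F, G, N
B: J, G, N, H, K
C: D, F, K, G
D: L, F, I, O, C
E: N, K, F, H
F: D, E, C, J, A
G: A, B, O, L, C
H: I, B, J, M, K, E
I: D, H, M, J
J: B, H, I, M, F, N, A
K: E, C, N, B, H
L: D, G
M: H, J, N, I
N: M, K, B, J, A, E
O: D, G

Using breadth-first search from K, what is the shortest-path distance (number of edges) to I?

Level 0: K
Level 1: B, C, E, H, N
Level 2: A, D, F, G, I, J, M
Level 3: L, O
I first appears at level 2.

2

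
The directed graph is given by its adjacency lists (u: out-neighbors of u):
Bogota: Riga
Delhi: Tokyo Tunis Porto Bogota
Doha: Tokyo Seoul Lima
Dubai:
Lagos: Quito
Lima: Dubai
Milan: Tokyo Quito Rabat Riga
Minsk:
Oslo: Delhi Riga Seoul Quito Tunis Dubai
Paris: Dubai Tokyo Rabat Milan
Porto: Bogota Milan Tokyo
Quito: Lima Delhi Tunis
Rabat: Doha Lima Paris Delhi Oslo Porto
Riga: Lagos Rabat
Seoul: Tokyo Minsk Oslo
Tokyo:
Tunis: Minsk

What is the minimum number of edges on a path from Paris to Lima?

Level 0: Paris
Level 1: Dubai, Milan, Rabat, Tokyo
Level 2: Delhi, Doha, Lima, Oslo, Porto, Quito, Riga
Level 3: Bogota, Lagos, Seoul, Tunis
Level 4: Minsk
Lima first appears at level 2.

2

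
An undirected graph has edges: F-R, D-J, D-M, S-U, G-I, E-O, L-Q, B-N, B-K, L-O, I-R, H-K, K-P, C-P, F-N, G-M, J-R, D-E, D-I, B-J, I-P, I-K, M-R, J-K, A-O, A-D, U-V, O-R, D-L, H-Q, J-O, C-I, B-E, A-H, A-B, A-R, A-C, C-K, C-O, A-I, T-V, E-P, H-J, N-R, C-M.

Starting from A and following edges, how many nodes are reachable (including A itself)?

BFS from A visits: A, R, O, I, H, D, C, B, N, M, J, F, L, E, P, K, G, Q
Reachable nodes: 18 of 22 total.

18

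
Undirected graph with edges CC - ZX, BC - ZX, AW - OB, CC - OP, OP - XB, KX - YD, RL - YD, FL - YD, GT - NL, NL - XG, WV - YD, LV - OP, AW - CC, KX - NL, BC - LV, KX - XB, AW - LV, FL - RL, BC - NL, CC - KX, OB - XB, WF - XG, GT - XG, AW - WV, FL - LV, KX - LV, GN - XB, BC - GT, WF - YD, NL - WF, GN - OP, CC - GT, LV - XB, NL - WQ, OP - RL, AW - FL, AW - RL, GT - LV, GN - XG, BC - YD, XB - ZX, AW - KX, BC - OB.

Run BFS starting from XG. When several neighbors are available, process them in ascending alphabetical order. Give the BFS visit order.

XG, GN, GT, NL, WF, OP, XB, BC, CC, LV, KX, WQ, YD, RL, OB, ZX, AW, FL, WV

Visit XG; enqueue GN, GT, NL, WF → queue [GN, GT, NL, WF]
Visit GN; enqueue OP, XB → queue [GT, NL, WF, OP, XB]
Visit GT; enqueue BC, CC, LV → queue [NL, WF, OP, XB, BC, CC, LV]
Visit NL; enqueue KX, WQ → queue [WF, OP, XB, BC, CC, LV, KX, WQ]
Visit WF; enqueue YD → queue [OP, XB, BC, CC, LV, KX, WQ, YD]
Visit OP; enqueue RL → queue [XB, BC, CC, LV, KX, WQ, YD, RL]
Visit XB; enqueue OB, ZX → queue [BC, CC, LV, KX, WQ, YD, RL, OB, ZX]
Visit BC → queue [CC, LV, KX, WQ, YD, RL, OB, ZX]
Visit CC; enqueue AW → queue [LV, KX, WQ, YD, RL, OB, ZX, AW]
Visit LV; enqueue FL → queue [KX, WQ, YD, RL, OB, ZX, AW, FL]
Visit KX → queue [WQ, YD, RL, OB, ZX, AW, FL]
Visit WQ → queue [YD, RL, OB, ZX, AW, FL]
Visit YD; enqueue WV → queue [RL, OB, ZX, AW, FL, WV]
Visit RL → queue [OB, ZX, AW, FL, WV]
Visit OB → queue [ZX, AW, FL, WV]
Visit ZX → queue [AW, FL, WV]
Visit AW → queue [FL, WV]
Visit FL → queue [WV]
Visit WV → queue []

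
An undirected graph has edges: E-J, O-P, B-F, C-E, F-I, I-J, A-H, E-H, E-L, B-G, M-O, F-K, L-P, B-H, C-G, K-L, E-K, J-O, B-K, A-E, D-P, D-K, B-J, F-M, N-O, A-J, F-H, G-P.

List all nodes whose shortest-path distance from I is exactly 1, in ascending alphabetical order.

F, J

Level 0: I
Level 1: F, J
Level 2: A, B, E, H, K, M, O
Level 3: C, D, G, L, N, P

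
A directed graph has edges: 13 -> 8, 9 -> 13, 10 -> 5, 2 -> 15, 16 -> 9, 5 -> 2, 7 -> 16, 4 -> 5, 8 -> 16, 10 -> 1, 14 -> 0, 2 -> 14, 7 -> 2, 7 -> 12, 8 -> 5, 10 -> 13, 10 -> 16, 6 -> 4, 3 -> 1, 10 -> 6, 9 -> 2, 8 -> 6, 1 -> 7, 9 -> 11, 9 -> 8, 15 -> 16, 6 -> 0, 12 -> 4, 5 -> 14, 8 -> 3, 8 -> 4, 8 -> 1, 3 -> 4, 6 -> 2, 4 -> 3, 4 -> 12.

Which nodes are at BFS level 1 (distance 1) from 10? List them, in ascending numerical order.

1, 5, 6, 13, 16

Level 0: 10
Level 1: 1, 5, 6, 13, 16
Level 2: 0, 2, 4, 7, 8, 9, 14
Level 3: 3, 11, 12, 15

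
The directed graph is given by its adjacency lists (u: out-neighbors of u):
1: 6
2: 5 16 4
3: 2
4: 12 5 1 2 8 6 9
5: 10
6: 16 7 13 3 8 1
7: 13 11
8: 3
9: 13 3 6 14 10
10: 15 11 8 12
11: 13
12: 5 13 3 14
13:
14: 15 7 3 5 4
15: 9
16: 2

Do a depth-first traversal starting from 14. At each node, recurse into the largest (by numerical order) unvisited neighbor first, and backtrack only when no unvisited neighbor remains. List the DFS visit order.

14, 15, 9, 13, 10, 12, 5, 3, 2, 16, 4, 8, 6, 7, 11, 1

Visit 14
14 → 15
15 → 9
9 → 13
9 → 10
10 → 12
12 → 5
12 → 3
3 → 2
2 → 16
2 → 4
4 → 8
4 → 6
6 → 7
7 → 11
6 → 1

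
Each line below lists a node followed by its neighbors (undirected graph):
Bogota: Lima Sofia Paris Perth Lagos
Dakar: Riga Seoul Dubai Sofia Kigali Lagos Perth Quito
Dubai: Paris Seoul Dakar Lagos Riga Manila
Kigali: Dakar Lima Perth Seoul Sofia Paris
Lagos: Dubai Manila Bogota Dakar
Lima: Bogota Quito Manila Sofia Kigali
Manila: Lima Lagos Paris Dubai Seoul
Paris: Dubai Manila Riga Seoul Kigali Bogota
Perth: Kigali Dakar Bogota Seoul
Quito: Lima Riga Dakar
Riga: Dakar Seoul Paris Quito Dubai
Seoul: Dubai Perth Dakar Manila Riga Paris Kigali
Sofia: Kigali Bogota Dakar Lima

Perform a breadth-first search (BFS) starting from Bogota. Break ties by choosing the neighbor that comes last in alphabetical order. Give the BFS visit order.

Bogota Sofia Perth Paris Lima Lagos Kigali Dakar Seoul Riga Manila Dubai Quito

Visit Bogota; enqueue Sofia, Perth, Paris, Lima, Lagos → queue [Sofia, Perth, Paris, Lima, Lagos]
Visit Sofia; enqueue Kigali, Dakar → queue [Perth, Paris, Lima, Lagos, Kigali, Dakar]
Visit Perth; enqueue Seoul → queue [Paris, Lima, Lagos, Kigali, Dakar, Seoul]
Visit Paris; enqueue Riga, Manila, Dubai → queue [Lima, Lagos, Kigali, Dakar, Seoul, Riga, Manila, Dubai]
Visit Lima; enqueue Quito → queue [Lagos, Kigali, Dakar, Seoul, Riga, Manila, Dubai, Quito]
Visit Lagos → queue [Kigali, Dakar, Seoul, Riga, Manila, Dubai, Quito]
Visit Kigali → queue [Dakar, Seoul, Riga, Manila, Dubai, Quito]
Visit Dakar → queue [Seoul, Riga, Manila, Dubai, Quito]
Visit Seoul → queue [Riga, Manila, Dubai, Quito]
Visit Riga → queue [Manila, Dubai, Quito]
Visit Manila → queue [Dubai, Quito]
Visit Dubai → queue [Quito]
Visit Quito → queue []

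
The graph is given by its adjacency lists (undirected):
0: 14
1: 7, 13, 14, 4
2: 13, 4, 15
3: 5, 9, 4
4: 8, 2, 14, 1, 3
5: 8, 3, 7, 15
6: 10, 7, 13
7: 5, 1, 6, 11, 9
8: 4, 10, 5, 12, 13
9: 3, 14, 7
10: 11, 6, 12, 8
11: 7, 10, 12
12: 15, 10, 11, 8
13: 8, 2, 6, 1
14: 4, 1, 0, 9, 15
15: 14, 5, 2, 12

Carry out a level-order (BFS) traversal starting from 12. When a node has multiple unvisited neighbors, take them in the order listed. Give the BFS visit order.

12, 15, 10, 11, 8, 14, 5, 2, 6, 7, 4, 13, 1, 0, 9, 3

Visit 12; enqueue 15, 10, 11, 8 → queue [15, 10, 11, 8]
Visit 15; enqueue 14, 5, 2 → queue [10, 11, 8, 14, 5, 2]
Visit 10; enqueue 6 → queue [11, 8, 14, 5, 2, 6]
Visit 11; enqueue 7 → queue [8, 14, 5, 2, 6, 7]
Visit 8; enqueue 4, 13 → queue [14, 5, 2, 6, 7, 4, 13]
Visit 14; enqueue 1, 0, 9 → queue [5, 2, 6, 7, 4, 13, 1, 0, 9]
Visit 5; enqueue 3 → queue [2, 6, 7, 4, 13, 1, 0, 9, 3]
Visit 2 → queue [6, 7, 4, 13, 1, 0, 9, 3]
Visit 6 → queue [7, 4, 13, 1, 0, 9, 3]
Visit 7 → queue [4, 13, 1, 0, 9, 3]
Visit 4 → queue [13, 1, 0, 9, 3]
Visit 13 → queue [1, 0, 9, 3]
Visit 1 → queue [0, 9, 3]
Visit 0 → queue [9, 3]
Visit 9 → queue [3]
Visit 3 → queue []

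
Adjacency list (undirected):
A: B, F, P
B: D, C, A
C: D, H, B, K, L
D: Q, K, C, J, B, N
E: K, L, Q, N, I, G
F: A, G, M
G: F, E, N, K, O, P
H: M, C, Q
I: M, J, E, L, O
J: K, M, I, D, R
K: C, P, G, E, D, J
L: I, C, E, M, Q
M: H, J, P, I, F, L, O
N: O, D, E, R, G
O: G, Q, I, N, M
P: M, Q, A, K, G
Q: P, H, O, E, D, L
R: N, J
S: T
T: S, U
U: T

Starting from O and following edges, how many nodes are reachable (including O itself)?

18

BFS from O visits: O, G, I, M, N, Q, E, F, K, P, J, L, H, D, R, A, C, B
Reachable nodes: 18 of 21 total.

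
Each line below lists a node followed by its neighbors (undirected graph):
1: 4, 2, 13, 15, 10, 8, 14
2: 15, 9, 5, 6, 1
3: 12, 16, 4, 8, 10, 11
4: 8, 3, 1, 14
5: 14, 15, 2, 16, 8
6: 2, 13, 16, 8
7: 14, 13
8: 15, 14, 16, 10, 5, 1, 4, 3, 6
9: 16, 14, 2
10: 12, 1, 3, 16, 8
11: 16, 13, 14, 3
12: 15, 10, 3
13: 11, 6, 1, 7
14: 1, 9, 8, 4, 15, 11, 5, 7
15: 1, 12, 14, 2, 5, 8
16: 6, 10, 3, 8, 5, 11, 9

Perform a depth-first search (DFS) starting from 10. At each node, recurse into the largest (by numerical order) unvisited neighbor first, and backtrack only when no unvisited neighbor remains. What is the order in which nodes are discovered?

10 16 11 14 15 12 3 8 6 13 7 1 4 2 9 5

Visit 10
10 → 16
16 → 11
11 → 14
14 → 15
15 → 12
12 → 3
3 → 8
8 → 6
6 → 13
13 → 7
13 → 1
1 → 4
1 → 2
2 → 9
2 → 5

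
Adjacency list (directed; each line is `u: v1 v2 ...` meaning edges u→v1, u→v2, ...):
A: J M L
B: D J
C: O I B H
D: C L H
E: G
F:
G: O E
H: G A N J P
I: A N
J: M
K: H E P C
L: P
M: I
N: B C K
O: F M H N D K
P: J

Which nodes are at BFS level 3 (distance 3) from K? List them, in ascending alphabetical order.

D, F, L, M

Level 0: K
Level 1: C, E, H, P
Level 2: A, B, G, I, J, N, O
Level 3: D, F, L, M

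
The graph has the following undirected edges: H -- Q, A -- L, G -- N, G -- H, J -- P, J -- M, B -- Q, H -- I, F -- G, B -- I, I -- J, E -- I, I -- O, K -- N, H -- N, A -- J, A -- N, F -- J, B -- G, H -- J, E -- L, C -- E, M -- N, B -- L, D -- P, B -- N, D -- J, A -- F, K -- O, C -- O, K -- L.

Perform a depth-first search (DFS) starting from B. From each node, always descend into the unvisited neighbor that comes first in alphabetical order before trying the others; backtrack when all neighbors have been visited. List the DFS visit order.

B, G, F, A, J, D, P, H, I, E, C, O, K, L, N, M, Q

Visit B
B → G
G → F
F → A
A → J
J → D
D → P
J → H
H → I
I → E
E → C
C → O
O → K
K → L
K → N
N → M
H → Q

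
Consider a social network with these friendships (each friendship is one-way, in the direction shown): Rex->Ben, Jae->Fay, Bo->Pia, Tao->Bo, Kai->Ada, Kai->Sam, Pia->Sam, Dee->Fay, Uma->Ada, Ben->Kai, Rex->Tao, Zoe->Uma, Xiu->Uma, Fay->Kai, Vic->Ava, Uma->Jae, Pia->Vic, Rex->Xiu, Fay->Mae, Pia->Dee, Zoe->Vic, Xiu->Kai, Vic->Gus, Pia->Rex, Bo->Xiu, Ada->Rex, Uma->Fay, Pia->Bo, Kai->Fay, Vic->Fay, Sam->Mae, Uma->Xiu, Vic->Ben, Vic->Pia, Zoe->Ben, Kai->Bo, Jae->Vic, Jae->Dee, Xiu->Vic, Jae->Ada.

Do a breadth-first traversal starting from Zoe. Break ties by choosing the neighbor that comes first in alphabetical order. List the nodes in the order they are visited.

Zoe, Ben, Uma, Vic, Kai, Ada, Fay, Jae, Xiu, Ava, Gus, Pia, Bo, Sam, Rex, Mae, Dee, Tao

Visit Zoe; enqueue Ben, Uma, Vic → queue [Ben, Uma, Vic]
Visit Ben; enqueue Kai → queue [Uma, Vic, Kai]
Visit Uma; enqueue Ada, Fay, Jae, Xiu → queue [Vic, Kai, Ada, Fay, Jae, Xiu]
Visit Vic; enqueue Ava, Gus, Pia → queue [Kai, Ada, Fay, Jae, Xiu, Ava, Gus, Pia]
Visit Kai; enqueue Bo, Sam → queue [Ada, Fay, Jae, Xiu, Ava, Gus, Pia, Bo, Sam]
Visit Ada; enqueue Rex → queue [Fay, Jae, Xiu, Ava, Gus, Pia, Bo, Sam, Rex]
Visit Fay; enqueue Mae → queue [Jae, Xiu, Ava, Gus, Pia, Bo, Sam, Rex, Mae]
Visit Jae; enqueue Dee → queue [Xiu, Ava, Gus, Pia, Bo, Sam, Rex, Mae, Dee]
Visit Xiu → queue [Ava, Gus, Pia, Bo, Sam, Rex, Mae, Dee]
Visit Ava → queue [Gus, Pia, Bo, Sam, Rex, Mae, Dee]
Visit Gus → queue [Pia, Bo, Sam, Rex, Mae, Dee]
Visit Pia → queue [Bo, Sam, Rex, Mae, Dee]
Visit Bo → queue [Sam, Rex, Mae, Dee]
Visit Sam → queue [Rex, Mae, Dee]
Visit Rex; enqueue Tao → queue [Mae, Dee, Tao]
Visit Mae → queue [Dee, Tao]
Visit Dee → queue [Tao]
Visit Tao → queue []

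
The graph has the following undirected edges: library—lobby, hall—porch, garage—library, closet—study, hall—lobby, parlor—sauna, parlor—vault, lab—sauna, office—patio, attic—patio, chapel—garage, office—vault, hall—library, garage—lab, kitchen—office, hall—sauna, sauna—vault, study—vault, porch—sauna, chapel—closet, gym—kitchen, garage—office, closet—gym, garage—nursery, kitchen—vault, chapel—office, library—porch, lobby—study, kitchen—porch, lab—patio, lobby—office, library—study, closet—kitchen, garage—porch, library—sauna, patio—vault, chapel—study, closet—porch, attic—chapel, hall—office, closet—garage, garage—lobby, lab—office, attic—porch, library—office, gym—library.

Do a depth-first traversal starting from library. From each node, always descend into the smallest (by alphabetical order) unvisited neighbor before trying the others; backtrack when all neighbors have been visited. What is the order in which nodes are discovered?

library -> garage -> chapel -> attic -> patio -> lab -> office -> hall -> lobby -> study -> closet -> gym -> kitchen -> porch -> sauna -> parlor -> vault -> nursery

Visit library
library → garage
garage → chapel
chapel → attic
attic → patio
patio → lab
lab → office
office → hall
hall → lobby
lobby → study
study → closet
closet → gym
gym → kitchen
kitchen → porch
porch → sauna
sauna → parlor
parlor → vault
garage → nursery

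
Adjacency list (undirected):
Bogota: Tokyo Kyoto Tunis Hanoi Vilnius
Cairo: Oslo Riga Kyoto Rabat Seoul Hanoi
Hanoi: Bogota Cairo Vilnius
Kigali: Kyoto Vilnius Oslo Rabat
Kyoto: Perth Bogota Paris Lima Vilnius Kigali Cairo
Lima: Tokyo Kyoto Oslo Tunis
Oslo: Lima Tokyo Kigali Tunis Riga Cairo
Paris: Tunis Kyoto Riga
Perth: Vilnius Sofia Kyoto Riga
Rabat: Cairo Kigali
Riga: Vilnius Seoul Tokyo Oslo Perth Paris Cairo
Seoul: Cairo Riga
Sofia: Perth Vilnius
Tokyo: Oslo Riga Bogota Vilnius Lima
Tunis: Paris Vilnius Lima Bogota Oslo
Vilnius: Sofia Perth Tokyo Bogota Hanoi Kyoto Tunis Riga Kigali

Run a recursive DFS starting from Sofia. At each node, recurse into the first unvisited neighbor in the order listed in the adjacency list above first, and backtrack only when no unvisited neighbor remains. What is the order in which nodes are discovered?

Sofia, Perth, Vilnius, Tokyo, Oslo, Lima, Kyoto, Bogota, Tunis, Paris, Riga, Seoul, Cairo, Rabat, Kigali, Hanoi

Visit Sofia
Sofia → Perth
Perth → Vilnius
Vilnius → Tokyo
Tokyo → Oslo
Oslo → Lima
Lima → Kyoto
Kyoto → Bogota
Bogota → Tunis
Tunis → Paris
Paris → Riga
Riga → Seoul
Seoul → Cairo
Cairo → Rabat
Rabat → Kigali
Cairo → Hanoi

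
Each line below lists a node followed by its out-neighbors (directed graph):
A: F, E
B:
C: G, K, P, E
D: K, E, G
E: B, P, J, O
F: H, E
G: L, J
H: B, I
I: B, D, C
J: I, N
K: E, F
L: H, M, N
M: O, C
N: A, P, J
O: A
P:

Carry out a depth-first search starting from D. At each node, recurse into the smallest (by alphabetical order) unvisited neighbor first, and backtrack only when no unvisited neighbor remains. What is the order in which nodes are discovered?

Visit D
D → E
E → B
E → J
J → I
I → C
C → G
G → L
L → H
L → M
M → O
O → A
A → F
L → N
N → P
C → K

D -> E -> B -> J -> I -> C -> G -> L -> H -> M -> O -> A -> F -> N -> P -> K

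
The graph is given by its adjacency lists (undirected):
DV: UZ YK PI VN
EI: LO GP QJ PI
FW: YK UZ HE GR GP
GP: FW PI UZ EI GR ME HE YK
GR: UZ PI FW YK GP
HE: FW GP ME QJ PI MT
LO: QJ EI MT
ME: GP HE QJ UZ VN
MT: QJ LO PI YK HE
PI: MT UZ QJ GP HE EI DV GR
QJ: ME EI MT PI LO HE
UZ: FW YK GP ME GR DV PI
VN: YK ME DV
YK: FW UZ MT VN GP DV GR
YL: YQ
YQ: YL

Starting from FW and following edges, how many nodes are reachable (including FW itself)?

BFS from FW visits: FW, YK, UZ, HE, GR, GP, MT, VN, DV, ME, PI, QJ, EI, LO
Reachable nodes: 14 of 16 total.

14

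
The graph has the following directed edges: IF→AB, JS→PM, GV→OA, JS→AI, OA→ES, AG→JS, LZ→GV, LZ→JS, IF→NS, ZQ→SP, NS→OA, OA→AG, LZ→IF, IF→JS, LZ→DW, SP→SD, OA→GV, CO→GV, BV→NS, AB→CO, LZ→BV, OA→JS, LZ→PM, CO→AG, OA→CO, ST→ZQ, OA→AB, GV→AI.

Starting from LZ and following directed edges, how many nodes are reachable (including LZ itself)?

BFS from LZ visits: LZ, BV, DW, GV, IF, JS, PM, NS, AI, OA, AB, AG, CO, ES
Reachable nodes: 14 of 18 total.

14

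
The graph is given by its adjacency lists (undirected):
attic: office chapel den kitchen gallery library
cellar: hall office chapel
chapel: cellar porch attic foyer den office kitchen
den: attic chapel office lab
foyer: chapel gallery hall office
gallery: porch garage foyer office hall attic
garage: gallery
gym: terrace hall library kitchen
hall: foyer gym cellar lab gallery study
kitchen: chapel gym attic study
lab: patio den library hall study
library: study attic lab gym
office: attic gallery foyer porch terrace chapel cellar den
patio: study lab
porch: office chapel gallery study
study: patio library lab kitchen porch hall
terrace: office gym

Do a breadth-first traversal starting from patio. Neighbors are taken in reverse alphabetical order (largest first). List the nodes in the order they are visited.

Visit patio; enqueue study, lab → queue [study, lab]
Visit study; enqueue porch, library, kitchen, hall → queue [lab, porch, library, kitchen, hall]
Visit lab; enqueue den → queue [porch, library, kitchen, hall, den]
Visit porch; enqueue office, gallery, chapel → queue [library, kitchen, hall, den, office, gallery, chapel]
Visit library; enqueue gym, attic → queue [kitchen, hall, den, office, gallery, chapel, gym, attic]
Visit kitchen → queue [hall, den, office, gallery, chapel, gym, attic]
Visit hall; enqueue foyer, cellar → queue [den, office, gallery, chapel, gym, attic, foyer, cellar]
Visit den → queue [office, gallery, chapel, gym, attic, foyer, cellar]
Visit office; enqueue terrace → queue [gallery, chapel, gym, attic, foyer, cellar, terrace]
Visit gallery; enqueue garage → queue [chapel, gym, attic, foyer, cellar, terrace, garage]
Visit chapel → queue [gym, attic, foyer, cellar, terrace, garage]
Visit gym → queue [attic, foyer, cellar, terrace, garage]
Visit attic → queue [foyer, cellar, terrace, garage]
Visit foyer → queue [cellar, terrace, garage]
Visit cellar → queue [terrace, garage]
Visit terrace → queue [garage]
Visit garage → queue []

patio → study → lab → porch → library → kitchen → hall → den → office → gallery → chapel → gym → attic → foyer → cellar → terrace → garage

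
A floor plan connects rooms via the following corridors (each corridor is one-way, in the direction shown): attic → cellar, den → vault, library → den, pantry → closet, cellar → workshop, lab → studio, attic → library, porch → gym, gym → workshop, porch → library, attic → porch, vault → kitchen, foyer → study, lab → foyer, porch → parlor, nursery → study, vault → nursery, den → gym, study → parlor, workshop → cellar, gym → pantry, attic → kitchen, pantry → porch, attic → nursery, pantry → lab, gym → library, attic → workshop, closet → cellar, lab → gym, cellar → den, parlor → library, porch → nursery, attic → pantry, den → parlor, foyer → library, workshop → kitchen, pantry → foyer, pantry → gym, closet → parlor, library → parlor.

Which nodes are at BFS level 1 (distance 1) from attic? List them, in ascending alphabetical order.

Level 0: attic
Level 1: cellar, kitchen, library, nursery, pantry, porch, workshop
Level 2: closet, den, foyer, gym, lab, parlor, study
Level 3: studio, vault

cellar, kitchen, library, nursery, pantry, porch, workshop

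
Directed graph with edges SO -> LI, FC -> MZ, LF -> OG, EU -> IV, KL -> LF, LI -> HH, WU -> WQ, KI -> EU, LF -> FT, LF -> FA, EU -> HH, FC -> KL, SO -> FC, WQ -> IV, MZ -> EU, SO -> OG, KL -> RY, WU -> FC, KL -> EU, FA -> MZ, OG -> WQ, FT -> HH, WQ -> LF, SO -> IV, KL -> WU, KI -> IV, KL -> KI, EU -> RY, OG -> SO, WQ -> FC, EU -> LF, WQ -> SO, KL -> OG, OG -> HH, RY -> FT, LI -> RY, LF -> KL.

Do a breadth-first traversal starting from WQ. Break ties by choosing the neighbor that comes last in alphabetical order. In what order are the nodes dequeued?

Visit WQ; enqueue SO, LF, IV, FC → queue [SO, LF, IV, FC]
Visit SO; enqueue OG, LI → queue [LF, IV, FC, OG, LI]
Visit LF; enqueue KL, FT, FA → queue [IV, FC, OG, LI, KL, FT, FA]
Visit IV → queue [FC, OG, LI, KL, FT, FA]
Visit FC; enqueue MZ → queue [OG, LI, KL, FT, FA, MZ]
Visit OG; enqueue HH → queue [LI, KL, FT, FA, MZ, HH]
Visit LI; enqueue RY → queue [KL, FT, FA, MZ, HH, RY]
Visit KL; enqueue WU, KI, EU → queue [FT, FA, MZ, HH, RY, WU, KI, EU]
Visit FT → queue [FA, MZ, HH, RY, WU, KI, EU]
Visit FA → queue [MZ, HH, RY, WU, KI, EU]
Visit MZ → queue [HH, RY, WU, KI, EU]
Visit HH → queue [RY, WU, KI, EU]
Visit RY → queue [WU, KI, EU]
Visit WU → queue [KI, EU]
Visit KI → queue [EU]
Visit EU → queue []

WQ -> SO -> LF -> IV -> FC -> OG -> LI -> KL -> FT -> FA -> MZ -> HH -> RY -> WU -> KI -> EU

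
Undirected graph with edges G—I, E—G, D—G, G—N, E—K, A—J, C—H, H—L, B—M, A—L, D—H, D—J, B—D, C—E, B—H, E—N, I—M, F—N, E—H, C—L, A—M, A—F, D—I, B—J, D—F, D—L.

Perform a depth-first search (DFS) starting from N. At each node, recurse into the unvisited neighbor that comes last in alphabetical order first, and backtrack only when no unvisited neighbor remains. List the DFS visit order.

Visit N
N → G
G → I
I → M
M → B
B → J
J → D
D → L
L → H
H → E
E → K
E → C
L → A
A → F

N → G → I → M → B → J → D → L → H → E → K → C → A → F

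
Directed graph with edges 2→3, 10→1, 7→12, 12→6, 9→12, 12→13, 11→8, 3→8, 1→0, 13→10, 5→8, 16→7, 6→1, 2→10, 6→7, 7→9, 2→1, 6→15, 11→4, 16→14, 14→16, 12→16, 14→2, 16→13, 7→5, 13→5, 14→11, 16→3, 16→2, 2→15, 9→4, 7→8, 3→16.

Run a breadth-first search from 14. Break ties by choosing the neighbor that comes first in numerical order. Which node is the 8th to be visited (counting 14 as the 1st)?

15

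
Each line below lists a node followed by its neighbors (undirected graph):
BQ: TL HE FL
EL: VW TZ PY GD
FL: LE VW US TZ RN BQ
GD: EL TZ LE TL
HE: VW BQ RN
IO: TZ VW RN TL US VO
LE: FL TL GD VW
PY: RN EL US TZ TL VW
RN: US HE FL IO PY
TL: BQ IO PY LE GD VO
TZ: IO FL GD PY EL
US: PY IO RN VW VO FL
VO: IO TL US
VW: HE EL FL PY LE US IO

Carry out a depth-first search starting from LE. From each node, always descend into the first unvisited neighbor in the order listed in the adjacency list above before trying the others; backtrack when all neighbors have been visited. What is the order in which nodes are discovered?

LE, FL, VW, HE, BQ, TL, IO, TZ, GD, EL, PY, RN, US, VO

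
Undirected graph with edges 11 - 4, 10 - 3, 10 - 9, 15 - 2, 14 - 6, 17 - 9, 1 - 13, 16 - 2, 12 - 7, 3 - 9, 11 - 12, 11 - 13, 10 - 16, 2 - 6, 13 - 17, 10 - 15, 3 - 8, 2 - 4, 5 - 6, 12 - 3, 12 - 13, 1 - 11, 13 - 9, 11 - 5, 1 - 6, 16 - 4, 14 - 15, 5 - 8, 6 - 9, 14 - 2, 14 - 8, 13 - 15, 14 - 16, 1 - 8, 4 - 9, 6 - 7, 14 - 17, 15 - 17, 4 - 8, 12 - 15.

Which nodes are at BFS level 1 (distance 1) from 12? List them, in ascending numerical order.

Level 0: 12
Level 1: 3, 7, 11, 13, 15
Level 2: 1, 2, 4, 5, 6, 8, 9, 10, 14, 17
Level 3: 16

3, 7, 11, 13, 15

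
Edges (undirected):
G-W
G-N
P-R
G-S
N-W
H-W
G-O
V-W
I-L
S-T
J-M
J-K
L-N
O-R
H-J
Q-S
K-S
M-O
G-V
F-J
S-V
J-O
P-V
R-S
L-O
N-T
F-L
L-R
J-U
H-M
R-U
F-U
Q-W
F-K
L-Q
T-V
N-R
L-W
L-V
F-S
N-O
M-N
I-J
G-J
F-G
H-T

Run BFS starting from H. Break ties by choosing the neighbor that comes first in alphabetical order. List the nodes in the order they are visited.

H J M T W F G I K O U N S V L Q R P

Visit H; enqueue J, M, T, W → queue [J, M, T, W]
Visit J; enqueue F, G, I, K, O, U → queue [M, T, W, F, G, I, K, O, U]
Visit M; enqueue N → queue [T, W, F, G, I, K, O, U, N]
Visit T; enqueue S, V → queue [W, F, G, I, K, O, U, N, S, V]
Visit W; enqueue L, Q → queue [F, G, I, K, O, U, N, S, V, L, Q]
Visit F → queue [G, I, K, O, U, N, S, V, L, Q]
Visit G → queue [I, K, O, U, N, S, V, L, Q]
Visit I → queue [K, O, U, N, S, V, L, Q]
Visit K → queue [O, U, N, S, V, L, Q]
Visit O; enqueue R → queue [U, N, S, V, L, Q, R]
Visit U → queue [N, S, V, L, Q, R]
Visit N → queue [S, V, L, Q, R]
Visit S → queue [V, L, Q, R]
Visit V; enqueue P → queue [L, Q, R, P]
Visit L → queue [Q, R, P]
Visit Q → queue [R, P]
Visit R → queue [P]
Visit P → queue []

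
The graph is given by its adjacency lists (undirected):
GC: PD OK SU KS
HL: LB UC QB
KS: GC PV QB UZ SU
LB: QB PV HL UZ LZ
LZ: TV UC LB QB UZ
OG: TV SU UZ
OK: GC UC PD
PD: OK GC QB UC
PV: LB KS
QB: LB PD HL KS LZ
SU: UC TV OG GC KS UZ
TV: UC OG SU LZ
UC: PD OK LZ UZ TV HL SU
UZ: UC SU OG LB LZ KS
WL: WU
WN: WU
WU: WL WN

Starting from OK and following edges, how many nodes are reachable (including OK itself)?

BFS from OK visits: OK, UC, PD, GC, UZ, TV, SU, LZ, HL, QB, KS, OG, LB, PV
Reachable nodes: 14 of 17 total.

14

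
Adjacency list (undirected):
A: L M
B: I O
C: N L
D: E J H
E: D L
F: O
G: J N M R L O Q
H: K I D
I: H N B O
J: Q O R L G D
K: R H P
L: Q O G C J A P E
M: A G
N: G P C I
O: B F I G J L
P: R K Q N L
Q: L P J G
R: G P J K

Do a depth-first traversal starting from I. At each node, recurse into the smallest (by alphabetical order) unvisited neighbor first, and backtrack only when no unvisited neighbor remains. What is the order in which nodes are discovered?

I -> B -> O -> F -> G -> J -> D -> E -> L -> A -> M -> C -> N -> P -> K -> H -> R -> Q

Visit I
I → B
B → O
O → F
O → G
G → J
J → D
D → E
E → L
L → A
A → M
L → C
C → N
N → P
P → K
K → H
K → R
P → Q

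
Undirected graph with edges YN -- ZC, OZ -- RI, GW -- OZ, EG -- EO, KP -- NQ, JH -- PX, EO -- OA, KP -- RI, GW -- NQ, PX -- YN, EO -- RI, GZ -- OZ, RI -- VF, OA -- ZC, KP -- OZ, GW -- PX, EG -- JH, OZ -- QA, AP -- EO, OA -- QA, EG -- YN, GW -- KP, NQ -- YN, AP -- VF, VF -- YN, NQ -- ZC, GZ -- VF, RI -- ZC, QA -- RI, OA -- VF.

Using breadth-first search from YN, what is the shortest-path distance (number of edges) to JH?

2

Level 0: YN
Level 1: EG, NQ, PX, VF, ZC
Level 2: AP, EO, GW, GZ, JH, KP, OA, RI
Level 3: OZ, QA
JH first appears at level 2.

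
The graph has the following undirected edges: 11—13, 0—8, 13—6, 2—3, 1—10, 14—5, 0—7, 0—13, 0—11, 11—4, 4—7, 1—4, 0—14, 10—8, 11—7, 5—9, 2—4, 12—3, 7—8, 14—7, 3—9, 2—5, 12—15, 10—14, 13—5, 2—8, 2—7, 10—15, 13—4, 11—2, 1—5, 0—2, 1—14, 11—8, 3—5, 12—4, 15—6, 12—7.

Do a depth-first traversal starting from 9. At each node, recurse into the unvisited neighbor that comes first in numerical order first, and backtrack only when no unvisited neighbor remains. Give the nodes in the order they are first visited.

9 → 3 → 2 → 0 → 7 → 4 → 1 → 5 → 13 → 6 → 15 → 10 → 8 → 11 → 14 → 12

Visit 9
9 → 3
3 → 2
2 → 0
0 → 7
7 → 4
4 → 1
1 → 5
5 → 13
13 → 6
6 → 15
15 → 10
10 → 8
8 → 11
10 → 14
15 → 12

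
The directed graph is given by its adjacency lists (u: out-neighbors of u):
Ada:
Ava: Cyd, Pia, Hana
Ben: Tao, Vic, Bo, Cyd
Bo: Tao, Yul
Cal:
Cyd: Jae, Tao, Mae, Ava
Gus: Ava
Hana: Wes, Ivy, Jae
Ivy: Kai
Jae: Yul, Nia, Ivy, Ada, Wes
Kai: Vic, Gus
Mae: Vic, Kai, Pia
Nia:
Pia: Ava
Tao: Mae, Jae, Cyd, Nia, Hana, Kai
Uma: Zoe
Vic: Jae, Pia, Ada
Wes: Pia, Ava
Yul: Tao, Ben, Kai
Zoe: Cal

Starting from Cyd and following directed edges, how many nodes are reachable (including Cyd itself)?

BFS from Cyd visits: Cyd, Jae, Tao, Mae, Ava, Yul, Nia, Ivy, Ada, Wes, Hana, Kai, Vic, Pia, Ben, Gus, Bo
Reachable nodes: 17 of 20 total.

17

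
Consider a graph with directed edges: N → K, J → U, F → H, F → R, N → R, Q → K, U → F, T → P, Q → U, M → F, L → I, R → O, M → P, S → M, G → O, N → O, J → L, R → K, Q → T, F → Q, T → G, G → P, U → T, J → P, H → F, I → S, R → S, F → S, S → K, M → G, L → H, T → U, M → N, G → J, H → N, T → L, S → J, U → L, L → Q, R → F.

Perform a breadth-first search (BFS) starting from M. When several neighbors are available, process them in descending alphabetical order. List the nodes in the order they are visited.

M P N G F R O K J S Q H U L T I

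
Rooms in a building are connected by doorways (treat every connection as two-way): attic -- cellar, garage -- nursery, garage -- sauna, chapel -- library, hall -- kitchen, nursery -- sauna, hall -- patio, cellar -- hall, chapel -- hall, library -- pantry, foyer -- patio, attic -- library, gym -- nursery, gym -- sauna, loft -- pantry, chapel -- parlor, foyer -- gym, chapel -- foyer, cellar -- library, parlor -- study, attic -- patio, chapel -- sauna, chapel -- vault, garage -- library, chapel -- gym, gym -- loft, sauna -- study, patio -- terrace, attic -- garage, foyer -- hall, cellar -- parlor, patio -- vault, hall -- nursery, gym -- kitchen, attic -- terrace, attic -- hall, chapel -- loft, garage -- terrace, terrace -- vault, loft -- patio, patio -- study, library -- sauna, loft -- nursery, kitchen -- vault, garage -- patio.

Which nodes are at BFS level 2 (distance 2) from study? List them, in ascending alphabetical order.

attic, cellar, chapel, foyer, garage, gym, hall, library, loft, nursery, terrace, vault

Level 0: study
Level 1: parlor, patio, sauna
Level 2: attic, cellar, chapel, foyer, garage, gym, hall, library, loft, nursery, terrace, vault
Level 3: kitchen, pantry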